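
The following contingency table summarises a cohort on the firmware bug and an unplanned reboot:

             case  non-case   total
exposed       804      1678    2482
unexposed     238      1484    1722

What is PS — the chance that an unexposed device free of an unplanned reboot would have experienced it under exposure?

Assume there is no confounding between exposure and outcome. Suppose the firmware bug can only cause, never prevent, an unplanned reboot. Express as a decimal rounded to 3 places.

p₁ = P(outcome | exposed) = 804/2482 = 0.32393
p₀ = P(outcome | unexposed) = 238/1722 = 0.13821
Under exogeneity and monotonicity, PS = (p₁ − p₀) / (1 − p₀).
PS = (0.32393 − 0.13821) / (1 − 0.13821) = 0.18572 / 0.86179 ≈ 0.2155

PS ≈ 0.216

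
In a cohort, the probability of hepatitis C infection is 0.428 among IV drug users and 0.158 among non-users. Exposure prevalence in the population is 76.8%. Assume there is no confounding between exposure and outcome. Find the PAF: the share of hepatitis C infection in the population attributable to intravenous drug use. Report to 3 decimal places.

Let p₁ = 0.428, p₀ = 0.158.
Overall risk P(Y=1) = π·p₁ + (1−π)·p₀ = 0.768×0.428 + 0.232×0.158 = 0.36536.
Under exogeneity, PAF = [P(Y=1) − p₀] / P(Y=1).
PAF = (0.36536 − 0.158) / 0.36536 ≈ 0.5675

PAF ≈ 0.568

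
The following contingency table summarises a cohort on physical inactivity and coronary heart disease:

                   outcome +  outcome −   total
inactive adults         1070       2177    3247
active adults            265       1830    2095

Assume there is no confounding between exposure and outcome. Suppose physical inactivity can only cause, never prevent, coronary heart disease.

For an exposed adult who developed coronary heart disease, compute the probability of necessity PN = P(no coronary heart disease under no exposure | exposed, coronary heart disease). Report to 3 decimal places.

p₁ = P(outcome | exposed) = 1070/3247 = 0.32953
p₀ = P(outcome | unexposed) = 265/2095 = 0.12649
Under exogeneity and monotonicity, PN = (p₁ − p₀)/p₁.
PN = (0.32953 − 0.12649) / 0.32953 ≈ 0.6162

PN ≈ 0.616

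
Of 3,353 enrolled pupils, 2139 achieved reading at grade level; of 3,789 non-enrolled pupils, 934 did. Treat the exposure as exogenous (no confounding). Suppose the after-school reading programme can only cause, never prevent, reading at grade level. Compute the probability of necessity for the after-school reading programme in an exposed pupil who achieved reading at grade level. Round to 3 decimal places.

p₁ = P(outcome | exposed) = 2139/3353 = 0.63794
p₀ = P(outcome | unexposed) = 934/3789 = 0.2465
Under exogeneity and monotonicity, PN = (p₁ − p₀) / p₁.
PN = (0.63794 − 0.2465) / 0.63794 = 0.39143 / 0.63794 ≈ 0.6136

PN ≈ 0.614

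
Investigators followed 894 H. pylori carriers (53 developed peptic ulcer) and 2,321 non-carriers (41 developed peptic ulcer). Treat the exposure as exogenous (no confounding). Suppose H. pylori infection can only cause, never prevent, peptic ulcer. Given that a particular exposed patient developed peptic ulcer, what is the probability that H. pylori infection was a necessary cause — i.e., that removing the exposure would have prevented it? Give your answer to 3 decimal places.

p₁ = P(outcome | exposed) = 53/894 = 0.059284
p₀ = P(outcome | unexposed) = 41/2321 = 0.017665
Under exogeneity and monotonicity, PN = (p₁ − p₀) / p₁.
PN = (0.059284 − 0.017665) / 0.059284 = 0.041619 / 0.059284 ≈ 0.7020

PN ≈ 0.702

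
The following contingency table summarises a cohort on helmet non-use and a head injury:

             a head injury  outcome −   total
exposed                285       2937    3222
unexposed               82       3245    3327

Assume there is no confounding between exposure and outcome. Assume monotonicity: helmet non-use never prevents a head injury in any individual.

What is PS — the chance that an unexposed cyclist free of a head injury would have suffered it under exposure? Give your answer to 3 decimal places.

PS ≈ 0.065

p₁ = P(outcome | exposed) = 285/3222 = 0.088454
p₀ = P(outcome | unexposed) = 82/3327 = 0.024647
Under exogeneity and monotonicity, PS = (p₁ − p₀)/(1 − p₀).
PS = (0.088454 − 0.024647) / 0.97535 ≈ 0.0654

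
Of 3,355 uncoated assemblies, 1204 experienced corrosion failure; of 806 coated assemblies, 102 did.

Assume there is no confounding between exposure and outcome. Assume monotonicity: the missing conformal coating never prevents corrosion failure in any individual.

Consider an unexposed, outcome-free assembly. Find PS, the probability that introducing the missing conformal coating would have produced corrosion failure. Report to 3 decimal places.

PS ≈ 0.266

p₁ = P(outcome | exposed) = 1204/3355 = 0.35887
p₀ = P(outcome | unexposed) = 102/806 = 0.12655
Under exogeneity and monotonicity, PS = (p₁ − p₀) / (1 − p₀).
PS = (0.35887 − 0.12655) / (1 − 0.12655) = 0.23232 / 0.87345 ≈ 0.2660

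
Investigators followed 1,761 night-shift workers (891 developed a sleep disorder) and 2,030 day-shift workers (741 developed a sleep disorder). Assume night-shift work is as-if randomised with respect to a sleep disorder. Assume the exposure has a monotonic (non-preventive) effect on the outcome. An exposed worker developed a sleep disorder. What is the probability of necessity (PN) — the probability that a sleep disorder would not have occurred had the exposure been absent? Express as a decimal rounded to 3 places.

PN ≈ 0.279

p₁ = P(outcome | exposed) = 891/1761 = 0.50596
p₀ = P(outcome | unexposed) = 741/2030 = 0.36502
Under exogeneity and monotonicity, PN = (p₁ − p₀) / p₁.
PN = (0.50596 − 0.36502) / 0.50596 = 0.14094 / 0.50596 ≈ 0.2786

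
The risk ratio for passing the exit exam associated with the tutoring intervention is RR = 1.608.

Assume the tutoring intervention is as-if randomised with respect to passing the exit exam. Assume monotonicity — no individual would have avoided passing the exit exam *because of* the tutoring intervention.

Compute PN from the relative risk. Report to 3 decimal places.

PN ≈ 0.378

Under exogeneity and monotonicity, PN = (RR − 1) / RR = 1 − 1/RR.
PN = (1.608 − 1) / 1.608 = 0.608 / 1.608 ≈ 0.3781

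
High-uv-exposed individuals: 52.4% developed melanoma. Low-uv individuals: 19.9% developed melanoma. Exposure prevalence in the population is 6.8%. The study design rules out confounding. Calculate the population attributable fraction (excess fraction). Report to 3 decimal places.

p₁ = 0.524, p₀ = 0.199.
Overall risk P(Y=1) = π·p₁ + (1−π)·p₀ = 0.068×0.524 + 0.932×0.199 = 0.2211.
Under exogeneity, PAF = [P(Y=1) − p₀] / P(Y=1).
PAF = (0.2211 − 0.199) / 0.2211 ≈ 0.1000

PAF ≈ 0.100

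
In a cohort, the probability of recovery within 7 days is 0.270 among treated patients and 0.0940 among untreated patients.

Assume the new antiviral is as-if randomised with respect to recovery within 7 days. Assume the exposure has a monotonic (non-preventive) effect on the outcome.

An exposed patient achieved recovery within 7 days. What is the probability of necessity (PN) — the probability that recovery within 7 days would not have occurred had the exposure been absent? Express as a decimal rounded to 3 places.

PN ≈ 0.652

Let p₁ = 0.27, p₀ = 0.094.
Under exogeneity and monotonicity, PN = (p₁ − p₀) / p₁.
PN = (0.27 − 0.094) / 0.27 = 0.176 / 0.27 ≈ 0.6519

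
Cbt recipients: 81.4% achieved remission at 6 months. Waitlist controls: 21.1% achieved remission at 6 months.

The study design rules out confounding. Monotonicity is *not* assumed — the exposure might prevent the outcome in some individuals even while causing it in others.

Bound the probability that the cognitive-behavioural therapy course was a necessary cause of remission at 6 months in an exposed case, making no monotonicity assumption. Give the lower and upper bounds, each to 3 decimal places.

0.741 ≤ PN ≤ 0.969

p₁ = 0.814, p₀ = 0.211.
Under exogeneity alone the bounds on PN are max{0,(p₁−p₀)/p₁} ≤ PN ≤ min{1,(1−p₀)/p₁}.
  lower = (p₁ − p₀)/p₁ = 0.603 / 0.814 ≈ 0.7408
  upper = min{1, (1 − p₀)/p₁} = 0.789 / 0.814 ≈ 0.9693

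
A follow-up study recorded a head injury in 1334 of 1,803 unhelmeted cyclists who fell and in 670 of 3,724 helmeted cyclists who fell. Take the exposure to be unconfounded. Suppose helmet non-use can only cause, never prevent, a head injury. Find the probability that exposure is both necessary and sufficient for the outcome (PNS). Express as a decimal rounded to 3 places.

p₁ = P(outcome | exposed) = 1334/1803 = 0.73988
p₀ = P(outcome | unexposed) = 670/3724 = 0.17991
Under exogeneity and monotonicity, PNS = p₁ − p₀.
PNS = 0.73988 − 0.17991 = 0.55996

PNS ≈ 0.560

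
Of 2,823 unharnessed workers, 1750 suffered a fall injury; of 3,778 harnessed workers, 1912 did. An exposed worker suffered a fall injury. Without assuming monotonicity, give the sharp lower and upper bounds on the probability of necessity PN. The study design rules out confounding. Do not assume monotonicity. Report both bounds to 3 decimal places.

0.184 ≤ PN ≤ 0.797

p₁ = P(outcome | exposed) = 1750/2823 = 0.61991
p₀ = P(outcome | unexposed) = 1912/3778 = 0.50609
Under exogeneity alone the bounds on PN are max{0,(p₁−p₀)/p₁} ≤ PN ≤ min{1,(1−p₀)/p₁}.
  lower = (p₁ − p₀)/p₁ = 0.11382 / 0.61991 ≈ 0.1836
  upper = min{1, (1 − p₀)/p₁} = 0.49391 / 0.61991 ≈ 0.7968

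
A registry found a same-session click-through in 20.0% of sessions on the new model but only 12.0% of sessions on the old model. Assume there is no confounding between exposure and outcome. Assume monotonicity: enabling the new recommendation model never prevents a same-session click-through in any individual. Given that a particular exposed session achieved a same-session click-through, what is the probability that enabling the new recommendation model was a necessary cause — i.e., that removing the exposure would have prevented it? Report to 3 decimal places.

p₁ = 0.2, p₀ = 0.12.
Under exogeneity and monotonicity, PN = (p₁ − p₀) / p₁.
PN = (0.2 − 0.12) / 0.2 = 0.08 / 0.2 ≈ 0.4000

PN ≈ 0.400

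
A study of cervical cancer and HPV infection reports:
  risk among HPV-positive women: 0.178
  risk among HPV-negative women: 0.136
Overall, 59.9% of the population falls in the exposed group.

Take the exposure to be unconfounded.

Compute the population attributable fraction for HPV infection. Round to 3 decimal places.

Let p₁ = 0.178, p₀ = 0.136.
Overall risk P(Y=1) = π·p₁ + (1−π)·p₀ = 0.599×0.178 + 0.401×0.136 = 0.16116.
Under exogeneity, PAF = [P(Y=1) − p₀] / P(Y=1).
PAF = (0.16116 − 0.136) / 0.16116 ≈ 0.1561

PAF ≈ 0.156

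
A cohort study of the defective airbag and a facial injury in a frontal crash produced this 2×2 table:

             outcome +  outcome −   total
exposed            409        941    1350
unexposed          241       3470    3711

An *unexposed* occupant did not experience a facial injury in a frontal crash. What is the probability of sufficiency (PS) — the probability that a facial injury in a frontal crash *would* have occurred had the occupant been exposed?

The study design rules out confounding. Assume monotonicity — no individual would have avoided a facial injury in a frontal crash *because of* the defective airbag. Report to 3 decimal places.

PS ≈ 0.255

p₁ = P(outcome | exposed) = 409/1350 = 0.30296
p₀ = P(outcome | unexposed) = 241/3711 = 0.064942
Under exogeneity and monotonicity, PS = (p₁ − p₀)/(1 − p₀).
PS = (0.30296 − 0.064942) / 0.93506 ≈ 0.2546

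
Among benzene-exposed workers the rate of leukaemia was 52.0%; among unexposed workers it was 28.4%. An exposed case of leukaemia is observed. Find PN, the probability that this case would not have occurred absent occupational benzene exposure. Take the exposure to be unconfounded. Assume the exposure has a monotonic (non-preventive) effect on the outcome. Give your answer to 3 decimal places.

p₁ = 0.52, p₀ = 0.284.
Under exogeneity and monotonicity, PN = (p₁ − p₀) / p₁.
PN = (0.52 − 0.284) / 0.52 = 0.236 / 0.52 ≈ 0.4538

PN ≈ 0.454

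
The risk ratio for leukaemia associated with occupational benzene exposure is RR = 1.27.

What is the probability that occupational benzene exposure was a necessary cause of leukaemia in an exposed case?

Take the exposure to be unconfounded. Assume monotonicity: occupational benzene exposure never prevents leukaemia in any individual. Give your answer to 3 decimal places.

PN ≈ 0.213

Under exogeneity and monotonicity, PN = (RR − 1) / RR = 1 − 1/RR.
PN = (1.27 − 1) / 1.27 = 0.27 / 1.27 ≈ 0.2126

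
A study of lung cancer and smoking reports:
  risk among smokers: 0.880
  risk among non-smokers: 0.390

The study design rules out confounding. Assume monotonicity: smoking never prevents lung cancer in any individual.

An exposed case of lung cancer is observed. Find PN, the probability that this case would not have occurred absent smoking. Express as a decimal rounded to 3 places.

PN ≈ 0.557

Let p₁ = 0.88, p₀ = 0.39.
Under exogeneity and monotonicity, PN = (p₁ − p₀) / p₁.
PN = (0.88 − 0.39) / 0.88 = 0.49 / 0.88 ≈ 0.5568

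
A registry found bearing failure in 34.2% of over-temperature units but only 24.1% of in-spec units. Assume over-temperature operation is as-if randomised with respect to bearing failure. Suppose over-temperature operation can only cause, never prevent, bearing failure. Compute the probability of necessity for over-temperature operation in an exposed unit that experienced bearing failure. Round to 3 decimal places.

PN ≈ 0.295

p₁ = 0.342, p₀ = 0.241.
Under exogeneity and monotonicity, PN = (p₁ − p₀) / p₁.
PN = (0.342 − 0.241) / 0.342 = 0.101 / 0.342 ≈ 0.2953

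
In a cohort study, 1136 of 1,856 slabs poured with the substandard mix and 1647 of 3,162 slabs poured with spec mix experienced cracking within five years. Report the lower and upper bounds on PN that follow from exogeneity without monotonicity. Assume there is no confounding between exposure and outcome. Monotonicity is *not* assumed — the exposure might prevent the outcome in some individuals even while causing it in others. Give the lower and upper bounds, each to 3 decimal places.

0.149 ≤ PN ≤ 0.783

p₁ = P(outcome | exposed) = 1136/1856 = 0.61207
p₀ = P(outcome | unexposed) = 1647/3162 = 0.52087
Under exogeneity alone the bounds on PN are max{0,(p₁−p₀)/p₁} ≤ PN ≤ min{1,(1−p₀)/p₁}.
  lower = (p₁ − p₀)/p₁ = 0.091196 / 0.61207 ≈ 0.1490
  upper = min{1, (1 − p₀)/p₁} = 0.47913 / 0.61207 ≈ 0.7828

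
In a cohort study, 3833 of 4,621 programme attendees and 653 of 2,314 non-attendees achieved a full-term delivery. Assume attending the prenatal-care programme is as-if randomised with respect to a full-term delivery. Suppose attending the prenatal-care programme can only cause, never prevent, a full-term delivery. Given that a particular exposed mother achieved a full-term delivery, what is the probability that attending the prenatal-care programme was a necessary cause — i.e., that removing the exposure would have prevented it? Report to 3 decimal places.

p₁ = P(outcome | exposed) = 3833/4621 = 0.82947
p₀ = P(outcome | unexposed) = 653/2314 = 0.2822
Under exogeneity and monotonicity, PN = (p₁ − p₀) / p₁.
PN = (0.82947 − 0.2822) / 0.82947 = 0.54728 / 0.82947 ≈ 0.6598

PN ≈ 0.660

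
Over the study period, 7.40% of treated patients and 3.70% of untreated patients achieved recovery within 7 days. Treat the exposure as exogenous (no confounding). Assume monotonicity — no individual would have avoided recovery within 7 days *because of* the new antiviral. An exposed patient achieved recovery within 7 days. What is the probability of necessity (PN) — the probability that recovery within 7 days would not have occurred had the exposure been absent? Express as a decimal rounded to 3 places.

PN ≈ 0.500

p₁ = 0.074, p₀ = 0.037.
Under exogeneity and monotonicity, PN = (p₁ − p₀) / p₁.
PN = (0.074 − 0.037) / 0.074 = 0.037 / 0.074 ≈ 0.5000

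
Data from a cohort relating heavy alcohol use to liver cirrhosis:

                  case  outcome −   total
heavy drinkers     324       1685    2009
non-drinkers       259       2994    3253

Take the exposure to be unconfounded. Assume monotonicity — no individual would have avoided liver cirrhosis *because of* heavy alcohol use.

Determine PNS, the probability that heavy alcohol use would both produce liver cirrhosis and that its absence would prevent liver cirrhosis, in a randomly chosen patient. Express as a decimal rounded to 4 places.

p₁ = P(outcome | exposed) = 324/2009 = 0.16127
p₀ = P(outcome | unexposed) = 259/3253 = 0.079619
Under exogeneity and monotonicity, PNS = p₁ − p₀.
PNS = 0.16127 − 0.079619 = 0.081655

PNS ≈ 0.0817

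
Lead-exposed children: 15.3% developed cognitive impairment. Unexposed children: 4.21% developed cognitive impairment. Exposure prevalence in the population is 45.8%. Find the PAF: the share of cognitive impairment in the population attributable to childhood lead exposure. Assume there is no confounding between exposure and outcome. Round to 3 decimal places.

PAF ≈ 0.547

p₁ = 0.153, p₀ = 0.0421.
Overall risk P(Y=1) = π·p₁ + (1−π)·p₀ = 0.458×0.153 + 0.542×0.0421 = 0.092892.
Under exogeneity, PAF = [P(Y=1) − p₀] / P(Y=1).
PAF = (0.092892 − 0.0421) / 0.092892 ≈ 0.5468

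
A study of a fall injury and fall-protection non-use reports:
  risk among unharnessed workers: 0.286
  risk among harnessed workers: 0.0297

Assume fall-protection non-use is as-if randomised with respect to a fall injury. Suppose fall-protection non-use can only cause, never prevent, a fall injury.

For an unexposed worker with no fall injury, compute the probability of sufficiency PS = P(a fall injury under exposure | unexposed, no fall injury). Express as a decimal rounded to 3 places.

PS ≈ 0.264

Let p₁ = 0.286, p₀ = 0.0297.
Under exogeneity and monotonicity, PS = (p₁ − p₀) / (1 − p₀).
PS = (0.286 − 0.0297) / (1 − 0.0297) = 0.2563 / 0.9703 ≈ 0.2641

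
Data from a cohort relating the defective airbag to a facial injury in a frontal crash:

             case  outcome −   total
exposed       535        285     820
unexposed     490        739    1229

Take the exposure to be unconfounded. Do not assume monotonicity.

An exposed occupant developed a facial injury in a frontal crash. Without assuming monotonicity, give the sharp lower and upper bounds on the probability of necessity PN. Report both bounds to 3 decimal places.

p₁ = P(outcome | exposed) = 535/820 = 0.65244
p₀ = P(outcome | unexposed) = 490/1229 = 0.3987
Under exogeneity alone the bounds on PN are max{0,(p₁−p₀)/p₁} ≤ PN ≤ min{1,(1−p₀)/p₁}.
  lower = (p₁ − p₀)/p₁ = 0.25374 / 0.65244 ≈ 0.3889
  upper = min{1, (1 − p₀)/p₁} = 0.6013 / 0.65244 ≈ 0.9216

0.389 ≤ PN ≤ 0.922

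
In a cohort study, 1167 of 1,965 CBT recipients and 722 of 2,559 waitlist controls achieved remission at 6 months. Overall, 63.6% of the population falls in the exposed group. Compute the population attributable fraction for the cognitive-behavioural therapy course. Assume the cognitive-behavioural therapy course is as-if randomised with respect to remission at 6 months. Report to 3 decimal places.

p₁ = P(outcome | exposed) = 1167/1965 = 0.59389
p₀ = P(outcome | unexposed) = 722/2559 = 0.28214
Overall risk P(Y=1) = π·p₁ + (1−π)·p₀ = 0.636×0.59389 + 0.364×0.28214 = 0.48042.
Under exogeneity, PAF = [P(Y=1) − p₀] / P(Y=1).
PAF = (0.48042 − 0.28214) / 0.48042 ≈ 0.4127

PAF ≈ 0.413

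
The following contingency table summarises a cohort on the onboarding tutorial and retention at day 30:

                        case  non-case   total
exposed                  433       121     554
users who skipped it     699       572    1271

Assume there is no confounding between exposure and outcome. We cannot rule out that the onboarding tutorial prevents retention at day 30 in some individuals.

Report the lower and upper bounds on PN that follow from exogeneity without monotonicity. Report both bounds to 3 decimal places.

0.296 ≤ PN ≤ 0.576

p₁ = P(outcome | exposed) = 433/554 = 0.78159
p₀ = P(outcome | unexposed) = 699/1271 = 0.54996
Under exogeneity alone the bounds on PN are max{0,(p₁−p₀)/p₁} ≤ PN ≤ min{1,(1−p₀)/p₁}.
  lower = (p₁ − p₀)/p₁ = 0.23163 / 0.78159 ≈ 0.2964
  upper = min{1, (1 − p₀)/p₁} = 0.45004 / 0.78159 ≈ 0.5758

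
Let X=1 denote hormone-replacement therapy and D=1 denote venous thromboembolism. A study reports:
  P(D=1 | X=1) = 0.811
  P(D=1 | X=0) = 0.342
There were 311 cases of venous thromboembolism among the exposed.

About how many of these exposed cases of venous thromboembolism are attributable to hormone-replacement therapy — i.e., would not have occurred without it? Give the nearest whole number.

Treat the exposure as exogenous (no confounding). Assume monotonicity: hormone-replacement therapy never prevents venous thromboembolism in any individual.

Let p₁ = 0.811, p₀ = 0.342.
PN = (p₁ − p₀)/p₁ = (0.811 − 0.342) / 0.811 ≈ 0.57830.
Attributable cases ≈ PN × (exposed cases) = 0.57830 × 311 ≈ 179.85.

about 180 cases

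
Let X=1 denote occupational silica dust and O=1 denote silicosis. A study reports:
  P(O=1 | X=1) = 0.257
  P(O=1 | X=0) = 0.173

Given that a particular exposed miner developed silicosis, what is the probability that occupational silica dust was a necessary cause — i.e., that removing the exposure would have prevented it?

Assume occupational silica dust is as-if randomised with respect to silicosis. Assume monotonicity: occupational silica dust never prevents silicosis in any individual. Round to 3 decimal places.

PN ≈ 0.327

Let p₁ = 0.257, p₀ = 0.173.
Under exogeneity and monotonicity, PN = (p₁ − p₀) / p₁.
PN = (0.257 − 0.173) / 0.257 = 0.084 / 0.257 ≈ 0.3268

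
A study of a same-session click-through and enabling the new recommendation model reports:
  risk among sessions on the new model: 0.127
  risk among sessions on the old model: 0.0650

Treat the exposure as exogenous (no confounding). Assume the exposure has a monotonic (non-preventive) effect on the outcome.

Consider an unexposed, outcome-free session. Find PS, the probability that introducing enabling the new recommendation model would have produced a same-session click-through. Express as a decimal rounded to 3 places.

PS ≈ 0.066

Let p₁ = 0.127, p₀ = 0.065.
Under exogeneity and monotonicity, PS = (p₁ − p₀) / (1 − p₀).
PS = (0.127 − 0.065) / (1 − 0.065) = 0.062 / 0.935 ≈ 0.0663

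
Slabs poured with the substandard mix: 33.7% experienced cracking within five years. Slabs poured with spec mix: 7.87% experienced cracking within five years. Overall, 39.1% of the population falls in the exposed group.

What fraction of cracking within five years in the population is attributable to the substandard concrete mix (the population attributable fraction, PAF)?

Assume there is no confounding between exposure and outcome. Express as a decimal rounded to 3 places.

p₁ = 0.337, p₀ = 0.0787.
Overall risk P(Y=1) = π·p₁ + (1−π)·p₀ = 0.391×0.337 + 0.609×0.0787 = 0.1797.
Under exogeneity, PAF = [P(Y=1) − p₀] / P(Y=1).
PAF = (0.1797 − 0.0787) / 0.1797 ≈ 0.5620

PAF ≈ 0.562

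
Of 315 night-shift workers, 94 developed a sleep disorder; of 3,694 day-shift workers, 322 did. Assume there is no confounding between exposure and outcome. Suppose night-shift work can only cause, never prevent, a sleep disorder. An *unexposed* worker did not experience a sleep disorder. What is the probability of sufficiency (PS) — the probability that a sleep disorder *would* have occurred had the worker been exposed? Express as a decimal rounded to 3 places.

PS ≈ 0.231

p₁ = P(outcome | exposed) = 94/315 = 0.29841
p₀ = P(outcome | unexposed) = 322/3694 = 0.087168
Under exogeneity and monotonicity, PS = (p₁ − p₀) / (1 − p₀).
PS = (0.29841 − 0.087168) / (1 − 0.087168) = 0.21124 / 0.91283 ≈ 0.2314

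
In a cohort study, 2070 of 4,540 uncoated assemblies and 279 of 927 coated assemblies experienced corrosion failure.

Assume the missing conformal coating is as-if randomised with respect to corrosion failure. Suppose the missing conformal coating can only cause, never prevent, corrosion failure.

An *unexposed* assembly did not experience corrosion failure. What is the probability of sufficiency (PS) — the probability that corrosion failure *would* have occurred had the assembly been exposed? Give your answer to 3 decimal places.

PS ≈ 0.222

p₁ = P(outcome | exposed) = 2070/4540 = 0.45595
p₀ = P(outcome | unexposed) = 279/927 = 0.30097
Under exogeneity and monotonicity, PS = (p₁ − p₀) / (1 − p₀).
PS = (0.45595 − 0.30097) / (1 − 0.30097) = 0.15498 / 0.69903 ≈ 0.2217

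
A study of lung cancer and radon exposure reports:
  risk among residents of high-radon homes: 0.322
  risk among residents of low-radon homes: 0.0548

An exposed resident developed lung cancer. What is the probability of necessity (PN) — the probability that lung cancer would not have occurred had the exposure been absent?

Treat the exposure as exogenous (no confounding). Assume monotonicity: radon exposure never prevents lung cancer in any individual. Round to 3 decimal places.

PN ≈ 0.830

Let p₁ = 0.322, p₀ = 0.0548.
Under exogeneity and monotonicity, PN = (p₁ − p₀) / p₁.
PN = (0.322 − 0.0548) / 0.322 = 0.2672 / 0.322 ≈ 0.8298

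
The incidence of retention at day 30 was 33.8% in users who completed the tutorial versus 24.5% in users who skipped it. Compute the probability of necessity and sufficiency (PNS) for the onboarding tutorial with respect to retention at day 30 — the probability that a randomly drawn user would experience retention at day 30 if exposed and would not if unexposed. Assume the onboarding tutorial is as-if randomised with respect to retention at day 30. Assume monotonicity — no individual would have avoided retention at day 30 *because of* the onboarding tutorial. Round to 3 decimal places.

p₁ = 0.338, p₀ = 0.245.
Under exogeneity and monotonicity, PNS = p₁ − p₀.
PNS = 0.338 − 0.245 = 0.093

PNS ≈ 0.093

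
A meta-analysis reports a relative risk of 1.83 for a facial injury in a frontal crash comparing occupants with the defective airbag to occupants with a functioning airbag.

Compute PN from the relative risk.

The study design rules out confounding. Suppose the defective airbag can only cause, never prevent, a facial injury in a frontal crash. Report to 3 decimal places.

Under exogeneity and monotonicity, PN = (RR − 1) / RR = 1 − 1/RR.
PN = (1.83 − 1) / 1.83 = 0.83 / 1.83 ≈ 0.4536

PN ≈ 0.454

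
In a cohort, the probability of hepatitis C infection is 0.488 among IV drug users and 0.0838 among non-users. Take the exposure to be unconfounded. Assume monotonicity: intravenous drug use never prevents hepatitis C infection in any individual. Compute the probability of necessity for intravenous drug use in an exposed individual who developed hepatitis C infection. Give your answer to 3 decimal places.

Let p₁ = 0.488, p₀ = 0.0838.
Under exogeneity and monotonicity, PN = (p₁ − p₀) / p₁.
PN = (0.488 − 0.0838) / 0.488 = 0.4042 / 0.488 ≈ 0.8283

PN ≈ 0.828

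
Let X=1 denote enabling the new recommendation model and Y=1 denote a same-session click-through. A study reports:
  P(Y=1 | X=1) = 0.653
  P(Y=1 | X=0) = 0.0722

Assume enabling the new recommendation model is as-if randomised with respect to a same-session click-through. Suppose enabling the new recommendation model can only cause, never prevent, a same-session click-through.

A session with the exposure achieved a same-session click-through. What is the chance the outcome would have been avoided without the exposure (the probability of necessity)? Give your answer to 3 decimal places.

Let p₁ = 0.653, p₀ = 0.0722.
Under exogeneity and monotonicity, PN = (p₁ − p₀) / p₁.
PN = (0.653 − 0.0722) / 0.653 = 0.5808 / 0.653 ≈ 0.8894

PN ≈ 0.889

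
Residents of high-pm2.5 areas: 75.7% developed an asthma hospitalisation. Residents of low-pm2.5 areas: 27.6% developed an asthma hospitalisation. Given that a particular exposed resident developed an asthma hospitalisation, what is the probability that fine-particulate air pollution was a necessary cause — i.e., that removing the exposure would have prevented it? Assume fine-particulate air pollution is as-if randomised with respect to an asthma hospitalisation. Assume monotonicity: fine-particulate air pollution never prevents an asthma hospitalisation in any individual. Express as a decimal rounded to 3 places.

PN ≈ 0.635

p₁ = 0.757, p₀ = 0.276.
Under exogeneity and monotonicity, PN = (p₁ − p₀) / p₁.
PN = (0.757 − 0.276) / 0.757 = 0.481 / 0.757 ≈ 0.6354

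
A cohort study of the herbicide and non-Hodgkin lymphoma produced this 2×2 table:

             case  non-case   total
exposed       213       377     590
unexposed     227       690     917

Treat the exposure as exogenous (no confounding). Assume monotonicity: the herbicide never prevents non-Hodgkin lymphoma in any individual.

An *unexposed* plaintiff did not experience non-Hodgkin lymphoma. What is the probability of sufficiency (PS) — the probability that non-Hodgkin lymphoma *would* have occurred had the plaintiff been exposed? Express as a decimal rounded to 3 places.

PS ≈ 0.151

p₁ = P(outcome | exposed) = 213/590 = 0.36102
p₀ = P(outcome | unexposed) = 227/917 = 0.24755
Under exogeneity and monotonicity, PS = (p₁ − p₀)/(1 − p₀).
PS = (0.36102 − 0.24755) / 0.75245 ≈ 0.1508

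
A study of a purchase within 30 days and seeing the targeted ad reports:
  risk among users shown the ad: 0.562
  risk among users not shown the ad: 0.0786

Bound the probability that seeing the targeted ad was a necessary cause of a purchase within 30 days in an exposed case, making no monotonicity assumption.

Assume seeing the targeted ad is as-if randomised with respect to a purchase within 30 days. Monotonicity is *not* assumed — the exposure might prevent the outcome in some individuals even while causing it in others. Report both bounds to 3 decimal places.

Let p₁ = 0.562, p₀ = 0.0786.
Under exogeneity alone the bounds on PN are max{0,(p₁−p₀)/p₁} ≤ PN ≤ min{1,(1−p₀)/p₁}.
  lower = (p₁ − p₀)/p₁ = 0.4834 / 0.562 ≈ 0.8601
  upper = min{1, (1 − p₀)/p₁} = 0.9214 / 0.562 ≈ 1.6395 → capped at 1

0.860 ≤ PN ≤ 1.000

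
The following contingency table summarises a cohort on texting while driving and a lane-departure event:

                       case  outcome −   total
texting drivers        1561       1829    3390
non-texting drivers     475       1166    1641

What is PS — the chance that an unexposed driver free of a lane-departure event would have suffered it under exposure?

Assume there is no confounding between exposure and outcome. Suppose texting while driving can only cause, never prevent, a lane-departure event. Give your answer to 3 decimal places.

p₁ = P(outcome | exposed) = 1561/3390 = 0.46047
p₀ = P(outcome | unexposed) = 475/1641 = 0.28946
Under exogeneity and monotonicity, PS = (p₁ − p₀)/(1 − p₀).
PS = (0.46047 − 0.28946) / 0.71054 ≈ 0.2407

PS ≈ 0.241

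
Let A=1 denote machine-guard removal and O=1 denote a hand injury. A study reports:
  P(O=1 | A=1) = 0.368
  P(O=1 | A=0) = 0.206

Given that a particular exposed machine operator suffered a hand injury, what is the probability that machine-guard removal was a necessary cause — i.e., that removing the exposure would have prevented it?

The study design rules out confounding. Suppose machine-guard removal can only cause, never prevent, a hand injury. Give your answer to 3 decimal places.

PN ≈ 0.440

Let p₁ = 0.368, p₀ = 0.206.
Under exogeneity and monotonicity, PN = (p₁ − p₀) / p₁.
PN = (0.368 − 0.206) / 0.368 = 0.162 / 0.368 ≈ 0.4402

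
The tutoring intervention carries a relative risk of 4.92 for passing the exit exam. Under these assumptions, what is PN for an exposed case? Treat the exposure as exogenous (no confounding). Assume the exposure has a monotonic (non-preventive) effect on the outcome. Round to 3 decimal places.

PN ≈ 0.797

Under exogeneity and monotonicity, PN = (RR − 1) / RR = 1 − 1/RR.
PN = (4.92 − 1) / 4.92 = 3.92 / 4.92 ≈ 0.7967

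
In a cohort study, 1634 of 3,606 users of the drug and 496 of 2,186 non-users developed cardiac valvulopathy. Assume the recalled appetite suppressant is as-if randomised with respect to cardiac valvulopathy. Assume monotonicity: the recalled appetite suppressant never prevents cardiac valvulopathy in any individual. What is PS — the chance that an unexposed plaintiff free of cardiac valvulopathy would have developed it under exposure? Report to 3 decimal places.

PS ≈ 0.293

p₁ = P(outcome | exposed) = 1634/3606 = 0.45313
p₀ = P(outcome | unexposed) = 496/2186 = 0.2269
Under exogeneity and monotonicity, PS = (p₁ − p₀) / (1 − p₀).
PS = (0.45313 − 0.2269) / (1 − 0.2269) = 0.22624 / 0.7731 ≈ 0.2926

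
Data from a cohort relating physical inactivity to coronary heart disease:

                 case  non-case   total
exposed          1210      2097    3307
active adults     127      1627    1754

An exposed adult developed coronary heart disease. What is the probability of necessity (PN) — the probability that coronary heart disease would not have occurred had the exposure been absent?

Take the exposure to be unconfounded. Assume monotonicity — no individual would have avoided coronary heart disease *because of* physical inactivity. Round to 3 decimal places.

p₁ = P(outcome | exposed) = 1210/3307 = 0.36589
p₀ = P(outcome | unexposed) = 127/1754 = 0.072406
Under exogeneity and monotonicity, PN = (p₁ − p₀) / p₁.
PN = (0.36589 − 0.072406) / 0.36589 = 0.29348 / 0.36589 ≈ 0.8021

PN ≈ 0.802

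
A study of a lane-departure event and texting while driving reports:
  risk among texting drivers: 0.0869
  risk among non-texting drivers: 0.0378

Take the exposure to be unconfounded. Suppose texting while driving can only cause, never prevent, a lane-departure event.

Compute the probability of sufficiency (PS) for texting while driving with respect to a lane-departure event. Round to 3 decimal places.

Let p₁ = 0.0869, p₀ = 0.0378.
Under exogeneity and monotonicity, PS = (p₁ − p₀) / (1 − p₀).
PS = (0.0869 − 0.0378) / (1 − 0.0378) = 0.0491 / 0.9622 ≈ 0.0510

PS ≈ 0.051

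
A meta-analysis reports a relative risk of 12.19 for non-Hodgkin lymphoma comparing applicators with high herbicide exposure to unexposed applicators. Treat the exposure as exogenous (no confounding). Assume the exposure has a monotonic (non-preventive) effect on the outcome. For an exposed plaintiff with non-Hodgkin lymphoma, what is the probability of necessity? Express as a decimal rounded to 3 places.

Under exogeneity and monotonicity, PN = (RR − 1) / RR = 1 − 1/RR.
PN = (12.19 − 1) / 12.19 = 11.19 / 12.19 ≈ 0.9180

PN ≈ 0.918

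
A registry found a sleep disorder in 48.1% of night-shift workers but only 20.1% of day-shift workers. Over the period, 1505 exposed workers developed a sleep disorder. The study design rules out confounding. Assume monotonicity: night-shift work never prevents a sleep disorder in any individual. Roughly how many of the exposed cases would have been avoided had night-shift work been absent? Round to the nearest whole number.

about 876 cases

p₁ = 0.481, p₀ = 0.201.
PN = (p₁ − p₀)/p₁ = (0.481 − 0.201) / 0.481 ≈ 0.58212.
Attributable cases ≈ PN × (exposed cases) = 0.58212 × 1505 ≈ 876.09.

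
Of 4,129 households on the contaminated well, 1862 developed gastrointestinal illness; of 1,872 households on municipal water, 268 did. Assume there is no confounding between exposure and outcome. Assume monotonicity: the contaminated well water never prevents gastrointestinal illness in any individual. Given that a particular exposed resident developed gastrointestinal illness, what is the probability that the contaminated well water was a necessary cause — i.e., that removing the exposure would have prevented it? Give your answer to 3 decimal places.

p₁ = P(outcome | exposed) = 1862/4129 = 0.45096
p₀ = P(outcome | unexposed) = 268/1872 = 0.14316
Under exogeneity and monotonicity, PN = (p₁ − p₀) / p₁.
PN = (0.45096 − 0.14316) / 0.45096 = 0.30779 / 0.45096 ≈ 0.6825

PN ≈ 0.683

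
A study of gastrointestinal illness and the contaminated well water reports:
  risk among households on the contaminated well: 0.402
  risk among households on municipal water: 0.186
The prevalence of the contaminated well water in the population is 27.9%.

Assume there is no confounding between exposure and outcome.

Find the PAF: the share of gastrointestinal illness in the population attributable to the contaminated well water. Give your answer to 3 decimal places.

Let p₁ = 0.402, p₀ = 0.186.
Overall risk P(Y=1) = π·p₁ + (1−π)·p₀ = 0.279×0.402 + 0.721×0.186 = 0.24626.
Under exogeneity, PAF = [P(Y=1) − p₀] / P(Y=1).
PAF = (0.24626 − 0.186) / 0.24626 ≈ 0.2447

PAF ≈ 0.245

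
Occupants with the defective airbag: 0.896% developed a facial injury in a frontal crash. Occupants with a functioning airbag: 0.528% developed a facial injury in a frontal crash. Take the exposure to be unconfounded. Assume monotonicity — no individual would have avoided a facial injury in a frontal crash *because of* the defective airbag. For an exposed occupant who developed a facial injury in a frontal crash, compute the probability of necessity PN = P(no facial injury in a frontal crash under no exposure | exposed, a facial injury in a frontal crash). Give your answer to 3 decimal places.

PN ≈ 0.411

p₁ = 0.00896, p₀ = 0.00528.
Under exogeneity and monotonicity, PN = (p₁ − p₀) / p₁.
PN = (0.00896 − 0.00528) / 0.00896 = 0.00368 / 0.00896 ≈ 0.4107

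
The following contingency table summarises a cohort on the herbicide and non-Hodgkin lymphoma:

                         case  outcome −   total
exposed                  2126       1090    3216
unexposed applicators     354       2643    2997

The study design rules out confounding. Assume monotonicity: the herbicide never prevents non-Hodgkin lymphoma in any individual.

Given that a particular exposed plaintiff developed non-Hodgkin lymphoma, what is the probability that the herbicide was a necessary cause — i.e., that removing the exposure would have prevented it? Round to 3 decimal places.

p₁ = P(outcome | exposed) = 2126/3216 = 0.66107
p₀ = P(outcome | unexposed) = 354/2997 = 0.11812
Under exogeneity and monotonicity, PN = (p₁ − p₀) / p₁.
PN = (0.66107 − 0.11812) / 0.66107 = 0.54295 / 0.66107 ≈ 0.8213

PN ≈ 0.821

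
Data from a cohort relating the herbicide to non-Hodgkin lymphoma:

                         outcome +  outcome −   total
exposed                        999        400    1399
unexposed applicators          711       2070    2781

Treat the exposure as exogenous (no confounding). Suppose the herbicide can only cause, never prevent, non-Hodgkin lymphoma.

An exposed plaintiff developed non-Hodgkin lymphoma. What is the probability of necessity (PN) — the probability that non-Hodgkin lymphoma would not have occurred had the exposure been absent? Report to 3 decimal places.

PN ≈ 0.642

p₁ = P(outcome | exposed) = 999/1399 = 0.71408
p₀ = P(outcome | unexposed) = 711/2781 = 0.25566
Under exogeneity and monotonicity, PN = (p₁ − p₀)/p₁.
PN = (0.71408 − 0.25566) / 0.71408 ≈ 0.6420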